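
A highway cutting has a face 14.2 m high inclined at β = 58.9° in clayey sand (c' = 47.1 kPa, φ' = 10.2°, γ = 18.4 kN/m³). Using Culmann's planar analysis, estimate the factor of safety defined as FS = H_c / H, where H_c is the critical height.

FS = 1.79

H_c = (4c'/γ) · sinβ cosφ' / [1 − cos(β − φ')]
    = (4·47.1/18.4) · sin58.9°·cos10.2° / [1 − cos48.7°]
    = 10.239 · 0.8427 / 0.3400 = 25.38 m
FS = H_c / H = 25.38 / 14.2 = 1.787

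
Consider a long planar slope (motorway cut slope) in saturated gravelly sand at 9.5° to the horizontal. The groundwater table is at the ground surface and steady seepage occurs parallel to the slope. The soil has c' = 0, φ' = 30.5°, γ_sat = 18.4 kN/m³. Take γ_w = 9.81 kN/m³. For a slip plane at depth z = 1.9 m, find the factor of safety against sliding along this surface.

FS = 1.64

With seepage parallel to the slope and the water table at the surface, the effective normal stress on the slip plane uses the buoyant unit weight γ' = γ_sat − γ_w while the driving shear stress uses γ_sat:
FS = [c' + γ' z cos²β tanφ'] / [γ_sat z sinβ cosβ]
(For c' = 0 this reduces to FS = (γ'/γ_sat)·tanφ'/tanβ.)
γ' = 18.4 − 9.81 = 8.59 kN/m³
Numerator = 0.0 + 8.59·1.9·cos²9.5°·tan30.5° = 0.0 + 8.59·1.9·0.9728·0.5890 = 9.352 kPa
Denominator = 18.4·1.9·sin9.5°·cos9.5° = 18.4·1.9·0.1650·0.9863 = 5.691 kPa
FS = 9.352 / 5.691 = 1.643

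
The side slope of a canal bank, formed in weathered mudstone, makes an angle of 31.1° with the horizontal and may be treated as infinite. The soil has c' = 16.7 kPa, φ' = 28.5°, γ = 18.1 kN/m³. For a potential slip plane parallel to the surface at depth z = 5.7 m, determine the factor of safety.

FS = 1.27

For an infinite slope with a slip plane parallel to the surface (no pore pressure): FS = [c' + γz cos²β tanφ'] / [γz sinβ cosβ].
γz = 18.1·5.7 = 103.17 kN/m²
Numerator = 16.7 + 103.17·cos²31.1°·tan28.5° = 16.7 + 103.17·0.7332·0.5430 = 57.771 kPa
Denominator = 103.17·sin31.1°·cos31.1° = 103.17·0.5165·0.8563 = 45.631 kPa
FS = 57.771 / 45.631 = 1.266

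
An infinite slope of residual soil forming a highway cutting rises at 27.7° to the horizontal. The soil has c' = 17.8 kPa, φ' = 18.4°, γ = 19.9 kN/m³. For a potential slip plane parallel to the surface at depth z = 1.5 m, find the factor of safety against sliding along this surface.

For an infinite slope with a slip plane parallel to the surface (no pore pressure): FS = [c' + γz cos²β tanφ'] / [γz sinβ cosβ].
γz = 19.9·1.5 = 29.85 kN/m²
Numerator = 17.8 + 29.85·cos²27.7°·tan18.4° = 17.8 + 29.85·0.7839·0.3327 = 25.584 kPa
Denominator = 29.85·sin27.7°·cos27.7° = 29.85·0.4648·0.8854 = 12.285 kPa
FS = 25.584 / 12.285 = 2.083

FS = 2.08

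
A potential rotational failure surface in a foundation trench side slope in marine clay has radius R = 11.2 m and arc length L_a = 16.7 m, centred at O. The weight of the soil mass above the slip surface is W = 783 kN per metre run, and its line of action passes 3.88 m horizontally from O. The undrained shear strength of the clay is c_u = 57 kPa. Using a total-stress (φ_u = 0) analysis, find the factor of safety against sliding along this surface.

Taking moments about the centre O, the resisting moment is provided by the undrained shear strength acting along the arc:
M_R = c_u·L_a·R = 57·16.70·11.2 = 10661.3 kN·m/m
M_D = W·d = 783·3.88 = 3038.0 kN·m/m
FS = M_R / M_D = 10661.3 / 3038.0 = 3.509

FS = 3.51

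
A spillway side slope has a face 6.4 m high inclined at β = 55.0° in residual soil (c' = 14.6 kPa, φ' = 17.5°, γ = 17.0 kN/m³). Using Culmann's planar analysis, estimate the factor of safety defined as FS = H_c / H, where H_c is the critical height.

H_c = (4c'/γ) · sinβ cosφ' / [1 − cos(β − φ')]
    = (4·14.6/17.0) · sin55.0°·cos17.5° / [1 − cos37.5°]
    = 3.435 · 0.7812 / 0.2066 = 12.99 m
FS = H_c / H = 12.99 / 6.4 = 2.029

FS = 2.03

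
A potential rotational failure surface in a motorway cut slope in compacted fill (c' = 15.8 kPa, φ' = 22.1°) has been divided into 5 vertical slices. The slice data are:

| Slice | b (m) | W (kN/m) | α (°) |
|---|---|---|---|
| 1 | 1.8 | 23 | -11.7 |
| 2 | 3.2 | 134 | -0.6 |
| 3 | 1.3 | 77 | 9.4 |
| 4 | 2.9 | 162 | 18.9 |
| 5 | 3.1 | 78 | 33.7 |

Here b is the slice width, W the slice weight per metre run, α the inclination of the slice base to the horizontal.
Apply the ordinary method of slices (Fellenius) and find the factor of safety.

Ordinary method of slices: FS = Σ[c'·Δl_i + (W_i cosα_i)·tanφ'] / Σ W_i sinα_i, with Δl_i = b_i / cosα_i.
Slice 1: Δl = 1.8/cos(-11.7°) = 1.838 m; N'_1 = 23·cos(-11.7°) = 22.5; c'Δl = 29.04; W sinα = -4.7
Slice 2: Δl = 3.2/cos(-0.6°) = 3.200 m; N'_2 = 134·cos(-0.6°) = 134.0; c'Δl = 50.56; W sinα = -1.4
Slice 3: Δl = 1.3/cos9.4° = 1.318 m; N'_3 = 77·cos9.4° = 76.0; c'Δl = 20.82; W sinα = 12.6
Slice 4: Δl = 2.9/cos18.9° = 3.065 m; N'_4 = 162·cos18.9° = 153.3; c'Δl = 48.43; W sinα = 52.5
Slice 5: Δl = 3.1/cos33.7° = 3.726 m; N'_5 = 78·cos33.7° = 64.9; c'Δl = 58.87; W sinα = 43.3
Σc'Δl = 207.7 kN/m; ΣN' = 450.6 kN/m; ΣW sinα = 102.3 kN/m
Resisting = 207.7 + 450.6·tan22.1° = 207.7 + 183.0 = 390.7 kN/m
FS = 390.7 / 102.3 = 3.821

FS = 3.82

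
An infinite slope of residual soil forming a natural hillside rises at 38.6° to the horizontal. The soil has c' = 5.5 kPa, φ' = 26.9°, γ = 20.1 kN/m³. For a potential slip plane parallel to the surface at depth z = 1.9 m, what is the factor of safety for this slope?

FS = 0.93

For an infinite slope with a slip plane parallel to the surface (no pore pressure): FS = [c' + γz cos²β tanφ'] / [γz sinβ cosβ].
γz = 20.1·1.9 = 38.19 kN/m²
Numerator = 5.5 + 38.19·cos²38.6°·tan26.9° = 5.5 + 38.19·0.6108·0.5073 = 17.334 kPa
Denominator = 38.19·sin38.6°·cos38.6° = 38.19·0.6239·0.7815 = 18.620 kPa
FS = 17.334 / 18.620 = 0.931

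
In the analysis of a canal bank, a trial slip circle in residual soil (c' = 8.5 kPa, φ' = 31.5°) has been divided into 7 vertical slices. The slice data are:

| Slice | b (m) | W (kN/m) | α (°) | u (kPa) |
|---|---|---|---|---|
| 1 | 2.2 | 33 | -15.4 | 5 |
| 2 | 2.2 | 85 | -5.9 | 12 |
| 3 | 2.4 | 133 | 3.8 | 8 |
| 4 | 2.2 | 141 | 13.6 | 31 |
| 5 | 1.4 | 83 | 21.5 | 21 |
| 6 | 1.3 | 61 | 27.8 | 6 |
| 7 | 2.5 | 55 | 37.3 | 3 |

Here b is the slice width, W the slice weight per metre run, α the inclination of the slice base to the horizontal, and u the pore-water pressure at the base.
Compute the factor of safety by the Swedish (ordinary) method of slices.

FS = 3.13

Ordinary method of slices: FS = Σ[c'·Δl_i + (W_i cosα_i − u_i·Δl_i)·tanφ'] / Σ W_i sinα_i, with Δl_i = b_i / cosα_i.
Slice 1: Δl = 2.2/cos(-15.4°) = 2.282 m; N'_1 = 33·cos(-15.4°) − 5·2.282 = 20.4; c'Δl = 19.40; W sinα = -8.8
Slice 2: Δl = 2.2/cos(-5.9°) = 2.212 m; N'_2 = 85·cos(-5.9°) − 12·2.212 = 58.0; c'Δl = 18.80; W sinα = -8.7
Slice 3: Δl = 2.4/cos3.8° = 2.405 m; N'_3 = 133·cos3.8° − 8·2.405 = 113.5; c'Δl = 20.44; W sinα = 8.8
Slice 4: Δl = 2.2/cos13.6° = 2.263 m; N'_4 = 141·cos13.6° − 31·2.263 = 66.9; c'Δl = 19.24; W sinα = 33.2
Slice 5: Δl = 1.4/cos21.5° = 1.505 m; N'_5 = 83·cos21.5° − 21·1.505 = 45.6; c'Δl = 12.79; W sinα = 30.4
Slice 6: Δl = 1.3/cos27.8° = 1.470 m; N'_6 = 61·cos27.8° − 6·1.470 = 45.1; c'Δl = 12.49; W sinα = 28.4
Slice 7: Δl = 2.5/cos37.3° = 3.143 m; N'_7 = 55·cos37.3° − 3·3.143 = 34.3; c'Δl = 26.71; W sinα = 33.3
Σc'Δl = 129.9 kN/m; ΣN' = 383.8 kN/m; ΣW sinα = 116.7 kN/m
Resisting = 129.9 + 383.8·tan31.5° = 129.9 + 235.2 = 365.1 kN/m
FS = 365.1 / 116.7 = 3.129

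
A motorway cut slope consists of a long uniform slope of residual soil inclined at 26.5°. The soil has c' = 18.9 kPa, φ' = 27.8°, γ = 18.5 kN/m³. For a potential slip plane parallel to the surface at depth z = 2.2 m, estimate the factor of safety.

FS = 2.22

For an infinite slope with a slip plane parallel to the surface (no pore pressure): FS = [c' + γz cos²β tanφ'] / [γz sinβ cosβ].
γz = 18.5·2.2 = 40.70 kN/m²
Numerator = 18.9 + 40.70·cos²26.5°·tan27.8° = 18.9 + 40.70·0.8009·0.5272 = 36.086 kPa
Denominator = 40.70·sin26.5°·cos26.5° = 40.70·0.4462·0.8949 = 16.252 kPa
FS = 36.086 / 16.252 = 2.220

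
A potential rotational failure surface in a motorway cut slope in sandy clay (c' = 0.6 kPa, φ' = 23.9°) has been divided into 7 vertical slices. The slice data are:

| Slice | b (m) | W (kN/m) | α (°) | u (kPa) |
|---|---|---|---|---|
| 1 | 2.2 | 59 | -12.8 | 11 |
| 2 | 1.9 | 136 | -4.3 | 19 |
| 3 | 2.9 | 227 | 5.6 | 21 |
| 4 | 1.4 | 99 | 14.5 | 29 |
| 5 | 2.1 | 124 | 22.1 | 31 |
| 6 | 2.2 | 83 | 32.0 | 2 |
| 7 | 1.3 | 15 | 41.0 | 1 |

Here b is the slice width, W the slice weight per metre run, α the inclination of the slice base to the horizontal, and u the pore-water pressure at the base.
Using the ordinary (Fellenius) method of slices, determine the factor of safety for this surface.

Ordinary method of slices: FS = Σ[c'·Δl_i + (W_i cosα_i − u_i·Δl_i)·tanφ'] / Σ W_i sinα_i, with Δl_i = b_i / cosα_i.
Slice 1: Δl = 2.2/cos(-12.8°) = 2.256 m; N'_1 = 59·cos(-12.8°) − 11·2.256 = 32.7; c'Δl = 1.35; W sinα = -13.1
Slice 2: Δl = 1.9/cos(-4.3°) = 1.905 m; N'_2 = 136·cos(-4.3°) − 19·1.905 = 99.4; c'Δl = 1.14; W sinα = -10.2
Slice 3: Δl = 2.9/cos5.6° = 2.914 m; N'_3 = 227·cos5.6° − 21·2.914 = 164.7; c'Δl = 1.75; W sinα = 22.2
Slice 4: Δl = 1.4/cos14.5° = 1.446 m; N'_4 = 99·cos14.5° − 29·1.446 = 53.9; c'Δl = 0.87; W sinα = 24.8
Slice 5: Δl = 2.1/cos22.1° = 2.267 m; N'_5 = 124·cos22.1° − 31·2.267 = 44.6; c'Δl = 1.36; W sinα = 46.7
Slice 6: Δl = 2.2/cos32.0° = 2.594 m; N'_6 = 83·cos32.0° − 2·2.594 = 65.2; c'Δl = 1.56; W sinα = 44.0
Slice 7: Δl = 1.3/cos41.0° = 1.723 m; N'_7 = 15·cos41.0° − 1·1.723 = 9.6; c'Δl = 1.03; W sinα = 9.8
Σc'Δl = 9.1 kN/m; ΣN' = 470.2 kN/m; ΣW sinα = 124.1 kN/m
Resisting = 9.1 + 470.2·tan23.9° = 9.1 + 208.4 = 217.4 kN/m
FS = 217.4 / 124.1 = 1.751

FS = 1.75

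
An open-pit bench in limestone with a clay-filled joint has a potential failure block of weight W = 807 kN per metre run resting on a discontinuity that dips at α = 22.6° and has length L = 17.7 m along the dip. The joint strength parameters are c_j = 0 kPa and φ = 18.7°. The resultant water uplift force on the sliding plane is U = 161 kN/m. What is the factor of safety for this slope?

FS = 0.64

Resolving the block weight along and normal to the plane and applying the Mohr–Coulomb strength on the joint:
N' = W cosα − U = 807·cos22.6° − 161 = 584.0 kN/m
Driving force T = W sinα = 807·sin22.6° = 310.1 kN/m
Resisting force R = c_j·L + N'·tanφ = 0·17.7 + 584.0·tan18.7° = 0.0 + 197.7 = 197.7 kN/m
FS = R / T = 197.7 / 310.1 = 0.637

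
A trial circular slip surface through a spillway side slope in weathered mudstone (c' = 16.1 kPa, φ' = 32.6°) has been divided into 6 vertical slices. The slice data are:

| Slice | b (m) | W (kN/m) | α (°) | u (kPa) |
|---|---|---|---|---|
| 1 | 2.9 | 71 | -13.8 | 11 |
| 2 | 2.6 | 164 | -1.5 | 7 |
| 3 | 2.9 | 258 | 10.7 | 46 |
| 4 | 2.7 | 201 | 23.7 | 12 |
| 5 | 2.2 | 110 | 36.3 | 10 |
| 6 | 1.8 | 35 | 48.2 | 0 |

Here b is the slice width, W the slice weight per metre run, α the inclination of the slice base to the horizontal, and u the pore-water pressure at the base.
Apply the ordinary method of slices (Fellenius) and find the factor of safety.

Ordinary method of slices: FS = Σ[c'·Δl_i + (W_i cosα_i − u_i·Δl_i)·tanφ'] / Σ W_i sinα_i, with Δl_i = b_i / cosα_i.
Slice 1: Δl = 2.9/cos(-13.8°) = 2.986 m; N'_1 = 71·cos(-13.8°) − 11·2.986 = 36.1; c'Δl = 48.08; W sinα = -16.9
Slice 2: Δl = 2.6/cos(-1.5°) = 2.601 m; N'_2 = 164·cos(-1.5°) − 7·2.601 = 145.7; c'Δl = 41.87; W sinα = -4.3
Slice 3: Δl = 2.9/cos10.7° = 2.951 m; N'_3 = 258·cos10.7° − 46·2.951 = 117.8; c'Δl = 47.52; W sinα = 47.9
Slice 4: Δl = 2.7/cos23.7° = 2.949 m; N'_4 = 201·cos23.7° − 12·2.949 = 148.7; c'Δl = 47.47; W sinα = 80.8
Slice 5: Δl = 2.2/cos36.3° = 2.730 m; N'_5 = 110·cos36.3° − 10·2.730 = 61.4; c'Δl = 43.95; W sinα = 65.1
Slice 6: Δl = 1.8/cos48.2° = 2.701 m; N'_6 = 35·cos48.2° − 0·2.701 = 23.3; c'Δl = 43.48; W sinα = 26.1
Σc'Δl = 272.4 kN/m; ΣN' = 532.9 kN/m; ΣW sinα = 198.7 kN/m
Resisting = 272.4 + 532.9·tan32.6° = 272.4 + 340.8 = 613.2 kN/m
FS = 613.2 / 198.7 = 3.086

FS = 3.09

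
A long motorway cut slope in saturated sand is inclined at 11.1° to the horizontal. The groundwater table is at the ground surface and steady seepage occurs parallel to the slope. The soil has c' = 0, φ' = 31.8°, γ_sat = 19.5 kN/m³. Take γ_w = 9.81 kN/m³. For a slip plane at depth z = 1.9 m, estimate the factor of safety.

With seepage parallel to the slope and the water table at the surface, the effective normal stress on the slip plane uses the buoyant unit weight γ' = γ_sat − γ_w while the driving shear stress uses γ_sat:
FS = [c' + γ' z cos²β tanφ'] / [γ_sat z sinβ cosβ]
(For c' = 0 this reduces to FS = (γ'/γ_sat)·tanφ'/tanβ.)
γ' = 19.5 − 9.81 = 9.69 kN/m³
Numerator = 0.0 + 9.69·1.9·cos²11.1°·tan31.8° = 0.0 + 9.69·1.9·0.9629·0.6200 = 10.992 kPa
Denominator = 19.5·1.9·sin11.1°·cos11.1° = 19.5·1.9·0.1925·0.9813 = 7.000 kPa
FS = 10.992 / 7.000 = 1.570

FS = 1.57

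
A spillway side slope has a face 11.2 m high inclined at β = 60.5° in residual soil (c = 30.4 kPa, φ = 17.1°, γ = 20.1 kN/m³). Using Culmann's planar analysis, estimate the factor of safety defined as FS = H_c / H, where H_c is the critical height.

FS = 1.64

H_c = (4c/γ) · sinβ cosφ / [1 − cos(β − φ)]
    = (4·30.4/20.1) · sin60.5°·cos17.1° / [1 − cos43.4°]
    = 6.050 · 0.8319 / 0.2734 = 18.41 m
FS = H_c / H = 18.41 / 11.2 = 1.643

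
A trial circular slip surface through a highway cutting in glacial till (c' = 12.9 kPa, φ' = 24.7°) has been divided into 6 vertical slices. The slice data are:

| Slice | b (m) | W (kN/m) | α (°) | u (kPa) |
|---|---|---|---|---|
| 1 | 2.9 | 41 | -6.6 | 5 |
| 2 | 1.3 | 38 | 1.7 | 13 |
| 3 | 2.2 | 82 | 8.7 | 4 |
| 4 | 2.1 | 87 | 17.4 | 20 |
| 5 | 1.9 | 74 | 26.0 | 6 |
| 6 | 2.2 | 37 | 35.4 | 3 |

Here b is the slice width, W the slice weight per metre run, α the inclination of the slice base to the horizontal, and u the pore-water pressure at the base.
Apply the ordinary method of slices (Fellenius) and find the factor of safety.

FS = 3.17

Ordinary method of slices: FS = Σ[c'·Δl_i + (W_i cosα_i − u_i·Δl_i)·tanφ'] / Σ W_i sinα_i, with Δl_i = b_i / cosα_i.
Slice 1: Δl = 2.9/cos(-6.6°) = 2.919 m; N'_1 = 41·cos(-6.6°) − 5·2.919 = 26.1; c'Δl = 37.66; W sinα = -4.7
Slice 2: Δl = 1.3/cos1.7° = 1.301 m; N'_2 = 38·cos1.7° − 13·1.301 = 21.1; c'Δl = 16.78; W sinα = 1.1
Slice 3: Δl = 2.2/cos8.7° = 2.226 m; N'_3 = 82·cos8.7° − 4·2.226 = 72.2; c'Δl = 28.71; W sinα = 12.4
Slice 4: Δl = 2.1/cos17.4° = 2.201 m; N'_4 = 87·cos17.4° − 20·2.201 = 39.0; c'Δl = 28.39; W sinα = 26.0
Slice 5: Δl = 1.9/cos26.0° = 2.114 m; N'_5 = 74·cos26.0° − 6·2.114 = 53.8; c'Δl = 27.27; W sinα = 32.4
Slice 6: Δl = 2.2/cos35.4° = 2.699 m; N'_6 = 37·cos35.4° − 3·2.699 = 22.1; c'Δl = 34.82; W sinα = 21.4
Σc'Δl = 173.6 kN/m; ΣN' = 234.3 kN/m; ΣW sinα = 88.7 kN/m
Resisting = 173.6 + 234.3·tan24.7° = 173.6 + 107.7 = 281.4 kN/m
FS = 281.4 / 88.7 = 3.172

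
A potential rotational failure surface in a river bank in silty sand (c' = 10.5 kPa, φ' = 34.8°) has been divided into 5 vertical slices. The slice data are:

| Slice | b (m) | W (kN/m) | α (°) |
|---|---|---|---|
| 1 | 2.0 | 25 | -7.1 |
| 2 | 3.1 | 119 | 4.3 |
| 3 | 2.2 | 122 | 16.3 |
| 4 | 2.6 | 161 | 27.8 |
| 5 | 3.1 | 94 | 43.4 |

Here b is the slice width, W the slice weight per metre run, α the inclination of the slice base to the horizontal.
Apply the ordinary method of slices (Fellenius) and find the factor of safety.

FS = 2.68

Ordinary method of slices: FS = Σ[c'·Δl_i + (W_i cosα_i)·tanφ'] / Σ W_i sinα_i, with Δl_i = b_i / cosα_i.
Slice 1: Δl = 2.0/cos(-7.1°) = 2.015 m; N'_1 = 25·cos(-7.1°) = 24.8; c'Δl = 21.16; W sinα = -3.1
Slice 2: Δl = 3.1/cos4.3° = 3.109 m; N'_2 = 119·cos4.3° = 118.7; c'Δl = 32.64; W sinα = 8.9
Slice 3: Δl = 2.2/cos16.3° = 2.292 m; N'_3 = 122·cos16.3° = 117.1; c'Δl = 24.07; W sinα = 34.2
Slice 4: Δl = 2.6/cos27.8° = 2.939 m; N'_4 = 161·cos27.8° = 142.4; c'Δl = 30.86; W sinα = 75.1
Slice 5: Δl = 3.1/cos43.4° = 4.267 m; N'_5 = 94·cos43.4° = 68.3; c'Δl = 44.80; W sinα = 64.6
Σc'Δl = 153.5 kN/m; ΣN' = 471.3 kN/m; ΣW sinα = 179.7 kN/m
Resisting = 153.5 + 471.3·tan34.8° = 153.5 + 327.6 = 481.1 kN/m
FS = 481.1 / 179.7 = 2.676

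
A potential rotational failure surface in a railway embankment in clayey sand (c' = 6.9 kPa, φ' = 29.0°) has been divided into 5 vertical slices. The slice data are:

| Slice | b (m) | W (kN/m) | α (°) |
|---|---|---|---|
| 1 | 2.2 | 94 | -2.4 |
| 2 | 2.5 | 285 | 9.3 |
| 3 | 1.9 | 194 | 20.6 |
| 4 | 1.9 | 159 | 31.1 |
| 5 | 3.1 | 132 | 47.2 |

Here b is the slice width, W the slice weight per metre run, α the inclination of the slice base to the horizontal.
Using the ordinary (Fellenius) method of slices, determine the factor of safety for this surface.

Ordinary method of slices: FS = Σ[c'·Δl_i + (W_i cosα_i)·tanφ'] / Σ W_i sinα_i, with Δl_i = b_i / cosα_i.
Slice 1: Δl = 2.2/cos(-2.4°) = 2.202 m; N'_1 = 94·cos(-2.4°) = 93.9; c'Δl = 15.19; W sinα = -3.9
Slice 2: Δl = 2.5/cos9.3° = 2.533 m; N'_2 = 285·cos9.3° = 281.3; c'Δl = 17.48; W sinα = 46.1
Slice 3: Δl = 1.9/cos20.6° = 2.030 m; N'_3 = 194·cos20.6° = 181.6; c'Δl = 14.01; W sinα = 68.3
Slice 4: Δl = 1.9/cos31.1° = 2.219 m; N'_4 = 159·cos31.1° = 136.1; c'Δl = 15.31; W sinα = 82.1
Slice 5: Δl = 3.1/cos47.2° = 4.563 m; N'_5 = 132·cos47.2° = 89.7; c'Δl = 31.48; W sinα = 96.9
Σc'Δl = 93.5 kN/m; ΣN' = 782.6 kN/m; ΣW sinα = 289.4 kN/m
Resisting = 93.5 + 782.6·tan29.0° = 93.5 + 433.8 = 527.3 kN/m
FS = 527.3 / 289.4 = 1.822

FS = 1.82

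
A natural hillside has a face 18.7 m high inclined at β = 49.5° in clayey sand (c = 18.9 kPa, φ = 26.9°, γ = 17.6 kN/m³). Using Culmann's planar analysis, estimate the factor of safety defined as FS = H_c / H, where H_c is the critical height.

FS = 2.03

H_c = (4c/γ) · sinβ cosφ / [1 − cos(β − φ)]
    = (4·18.9/17.6) · sin49.5°·cos26.9° / [1 − cos22.6°]
    = 4.295 · 0.6781 / 0.0768 = 37.93 m
FS = H_c / H = 37.93 / 18.7 = 2.029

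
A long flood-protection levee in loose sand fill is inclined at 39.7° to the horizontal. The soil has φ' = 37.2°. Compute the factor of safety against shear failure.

For a dry cohesionless infinite slope the factor of safety is FS = tanφ' / tanβ.
FS = tan37.2° / tan39.7° = 0.7590 / 0.8302 = 0.914

FS = 0.91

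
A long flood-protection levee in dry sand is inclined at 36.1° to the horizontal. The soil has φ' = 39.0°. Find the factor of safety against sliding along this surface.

FS = 1.11

For a dry cohesionless infinite slope the factor of safety is FS = tanφ' / tanβ.
FS = tan39.0° / tan36.1° = 0.8098 / 0.7292 = 1.110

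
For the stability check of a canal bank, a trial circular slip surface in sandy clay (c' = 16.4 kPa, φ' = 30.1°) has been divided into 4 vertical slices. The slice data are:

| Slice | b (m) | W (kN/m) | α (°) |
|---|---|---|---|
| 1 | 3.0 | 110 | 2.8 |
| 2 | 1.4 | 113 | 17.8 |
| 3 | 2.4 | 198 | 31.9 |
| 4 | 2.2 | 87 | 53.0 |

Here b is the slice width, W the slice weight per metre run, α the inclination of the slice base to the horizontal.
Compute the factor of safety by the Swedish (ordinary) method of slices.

Ordinary method of slices: FS = Σ[c'·Δl_i + (W_i cosα_i)·tanφ'] / Σ W_i sinα_i, with Δl_i = b_i / cosα_i.
Slice 1: Δl = 3.0/cos2.8° = 3.004 m; N'_1 = 110·cos2.8° = 109.9; c'Δl = 49.26; W sinα = 5.4
Slice 2: Δl = 1.4/cos17.8° = 1.470 m; N'_2 = 113·cos17.8° = 107.6; c'Δl = 24.11; W sinα = 34.5
Slice 3: Δl = 2.4/cos31.9° = 2.827 m; N'_3 = 198·cos31.9° = 168.1; c'Δl = 46.36; W sinα = 104.6
Slice 4: Δl = 2.2/cos53.0° = 3.656 m; N'_4 = 87·cos53.0° = 52.4; c'Δl = 59.95; W sinα = 69.5
Σc'Δl = 179.7 kN/m; ΣN' = 437.9 kN/m; ΣW sinα = 214.0 kN/m
Resisting = 179.7 + 437.9·tan30.1° = 179.7 + 253.8 = 433.5 kN/m
FS = 433.5 / 214.0 = 2.026

FS = 2.03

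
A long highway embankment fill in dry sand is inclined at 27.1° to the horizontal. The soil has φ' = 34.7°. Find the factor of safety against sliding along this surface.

FS = 1.35

For a dry cohesionless infinite slope the factor of safety is FS = tanφ' / tanβ.
FS = tan34.7° / tan27.1° = 0.6924 / 0.5117 = 1.353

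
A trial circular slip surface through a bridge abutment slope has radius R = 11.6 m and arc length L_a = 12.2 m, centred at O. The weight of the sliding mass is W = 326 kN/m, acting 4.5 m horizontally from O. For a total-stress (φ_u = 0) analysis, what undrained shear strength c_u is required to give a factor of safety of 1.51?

FS = c_u·L_a·R / (W·d), so c_u = FS·W·d / (L_a·R).
c_u = 1.51·326·4.5 / (12.20·11.6) = 2215.2 / 141.52 = 15.65 kPa

c_u = 15.7 kPa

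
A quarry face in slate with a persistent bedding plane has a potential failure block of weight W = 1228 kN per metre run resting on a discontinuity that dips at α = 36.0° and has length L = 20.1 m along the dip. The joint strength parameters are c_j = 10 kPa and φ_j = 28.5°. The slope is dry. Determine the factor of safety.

Resolving the block weight along and normal to the plane and applying the Mohr–Coulomb strength on the joint:
N' = W cosα = 1228·cos36.0° = 993.5 kN/m
Driving force T = W sinα = 1228·sin36.0° = 721.8 kN/m
Resisting force R = c_j·L + N'·tanφ_j = 10·20.1 + 993.5·tan28.5° = 201.0 + 539.4 = 740.4 kN/m
FS = R / T = 740.4 / 721.8 = 1.026

FS = 1.03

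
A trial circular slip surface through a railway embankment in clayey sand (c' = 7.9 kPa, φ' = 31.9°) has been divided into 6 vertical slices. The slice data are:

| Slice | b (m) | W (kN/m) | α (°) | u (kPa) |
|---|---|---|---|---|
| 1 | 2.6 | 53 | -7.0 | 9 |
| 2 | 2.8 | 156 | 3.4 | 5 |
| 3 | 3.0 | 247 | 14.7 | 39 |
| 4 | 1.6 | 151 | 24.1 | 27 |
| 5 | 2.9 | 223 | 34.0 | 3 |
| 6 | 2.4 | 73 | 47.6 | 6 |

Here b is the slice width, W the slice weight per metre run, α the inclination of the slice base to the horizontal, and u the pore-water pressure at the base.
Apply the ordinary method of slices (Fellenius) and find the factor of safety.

Ordinary method of slices: FS = Σ[c'·Δl_i + (W_i cosα_i − u_i·Δl_i)·tanφ'] / Σ W_i sinα_i, with Δl_i = b_i / cosα_i.
Slice 1: Δl = 2.6/cos(-7.0°) = 2.620 m; N'_1 = 53·cos(-7.0°) − 9·2.620 = 29.0; c'Δl = 20.69; W sinα = -6.5
Slice 2: Δl = 2.8/cos3.4° = 2.805 m; N'_2 = 156·cos3.4° − 5·2.805 = 141.7; c'Δl = 22.16; W sinα = 9.3
Slice 3: Δl = 3.0/cos14.7° = 3.102 m; N'_3 = 247·cos14.7° − 39·3.102 = 118.0; c'Δl = 24.50; W sinα = 62.7
Slice 4: Δl = 1.6/cos24.1° = 1.753 m; N'_4 = 151·cos24.1° − 27·1.753 = 90.5; c'Δl = 13.85; W sinα = 61.7
Slice 5: Δl = 2.9/cos34.0° = 3.498 m; N'_5 = 223·cos34.0° − 3·3.498 = 174.4; c'Δl = 27.63; W sinα = 124.7
Slice 6: Δl = 2.4/cos47.6° = 3.559 m; N'_6 = 73·cos47.6° − 6·3.559 = 27.9; c'Δl = 28.12; W sinα = 53.9
Σc'Δl = 137.0 kN/m; ΣN' = 581.4 kN/m; ΣW sinα = 305.7 kN/m
Resisting = 137.0 + 581.4·tan31.9° = 137.0 + 361.9 = 498.9 kN/m
FS = 498.9 / 305.7 = 1.632

FS = 1.63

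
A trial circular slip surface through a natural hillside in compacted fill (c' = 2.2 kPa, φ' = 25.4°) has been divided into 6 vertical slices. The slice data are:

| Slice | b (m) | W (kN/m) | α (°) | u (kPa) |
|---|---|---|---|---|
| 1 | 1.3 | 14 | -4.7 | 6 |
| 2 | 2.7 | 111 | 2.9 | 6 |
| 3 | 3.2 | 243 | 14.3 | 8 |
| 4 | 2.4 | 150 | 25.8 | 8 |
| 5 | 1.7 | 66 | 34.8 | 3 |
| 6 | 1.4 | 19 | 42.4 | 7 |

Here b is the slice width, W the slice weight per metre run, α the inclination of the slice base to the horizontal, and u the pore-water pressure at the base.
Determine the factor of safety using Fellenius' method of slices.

Ordinary method of slices: FS = Σ[c'·Δl_i + (W_i cosα_i − u_i·Δl_i)·tanφ'] / Σ W_i sinα_i, with Δl_i = b_i / cosα_i.
Slice 1: Δl = 1.3/cos(-4.7°) = 1.304 m; N'_1 = 14·cos(-4.7°) − 6·1.304 = 6.1; c'Δl = 2.87; W sinα = -1.1
Slice 2: Δl = 2.7/cos2.9° = 2.703 m; N'_2 = 111·cos2.9° − 6·2.703 = 94.6; c'Δl = 5.95; W sinα = 5.6
Slice 3: Δl = 3.2/cos14.3° = 3.302 m; N'_3 = 243·cos14.3° − 8·3.302 = 209.1; c'Δl = 7.27; W sinα = 60.0
Slice 4: Δl = 2.4/cos25.8° = 2.666 m; N'_4 = 150·cos25.8° − 8·2.666 = 113.7; c'Δl = 5.86; W sinα = 65.3
Slice 5: Δl = 1.7/cos34.8° = 2.070 m; N'_5 = 66·cos34.8° − 3·2.070 = 48.0; c'Δl = 4.55; W sinα = 37.7
Slice 6: Δl = 1.4/cos42.4° = 1.896 m; N'_6 = 19·cos42.4° − 7·1.896 = 0.8; c'Δl = 4.17; W sinα = 12.8
Σc'Δl = 30.7 kN/m; ΣN' = 472.3 kN/m; ΣW sinα = 180.3 kN/m
Resisting = 30.7 + 472.3·tan25.4° = 30.7 + 224.3 = 254.9 kN/m
FS = 254.9 / 180.3 = 1.414

FS = 1.41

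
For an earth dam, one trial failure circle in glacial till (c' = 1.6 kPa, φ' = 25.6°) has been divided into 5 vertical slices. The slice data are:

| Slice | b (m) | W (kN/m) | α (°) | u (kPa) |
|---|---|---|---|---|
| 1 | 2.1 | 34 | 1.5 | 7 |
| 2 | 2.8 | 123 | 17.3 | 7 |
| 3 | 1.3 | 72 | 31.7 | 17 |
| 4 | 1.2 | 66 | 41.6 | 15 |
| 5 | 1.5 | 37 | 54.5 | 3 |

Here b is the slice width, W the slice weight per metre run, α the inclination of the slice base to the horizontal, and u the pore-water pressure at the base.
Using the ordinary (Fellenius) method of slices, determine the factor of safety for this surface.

FS = 0.73

Ordinary method of slices: FS = Σ[c'·Δl_i + (W_i cosα_i − u_i·Δl_i)·tanφ'] / Σ W_i sinα_i, with Δl_i = b_i / cosα_i.
Slice 1: Δl = 2.1/cos1.5° = 2.101 m; N'_1 = 34·cos1.5° − 7·2.101 = 19.3; c'Δl = 3.36; W sinα = 0.9
Slice 2: Δl = 2.8/cos17.3° = 2.933 m; N'_2 = 123·cos17.3° − 7·2.933 = 96.9; c'Δl = 4.69; W sinα = 36.6
Slice 3: Δl = 1.3/cos31.7° = 1.528 m; N'_3 = 72·cos31.7° − 17·1.528 = 35.3; c'Δl = 2.44; W sinα = 37.8
Slice 4: Δl = 1.2/cos41.6° = 1.605 m; N'_4 = 66·cos41.6° − 15·1.605 = 25.3; c'Δl = 2.57; W sinα = 43.8
Slice 5: Δl = 1.5/cos54.5° = 2.583 m; N'_5 = 37·cos54.5° − 3·2.583 = 13.7; c'Δl = 4.13; W sinα = 30.1
Σc'Δl = 17.2 kN/m; ΣN' = 190.5 kN/m; ΣW sinα = 149.2 kN/m
Resisting = 17.2 + 190.5·tan25.6° = 17.2 + 91.3 = 108.5 kN/m
FS = 108.5 / 149.2 = 0.727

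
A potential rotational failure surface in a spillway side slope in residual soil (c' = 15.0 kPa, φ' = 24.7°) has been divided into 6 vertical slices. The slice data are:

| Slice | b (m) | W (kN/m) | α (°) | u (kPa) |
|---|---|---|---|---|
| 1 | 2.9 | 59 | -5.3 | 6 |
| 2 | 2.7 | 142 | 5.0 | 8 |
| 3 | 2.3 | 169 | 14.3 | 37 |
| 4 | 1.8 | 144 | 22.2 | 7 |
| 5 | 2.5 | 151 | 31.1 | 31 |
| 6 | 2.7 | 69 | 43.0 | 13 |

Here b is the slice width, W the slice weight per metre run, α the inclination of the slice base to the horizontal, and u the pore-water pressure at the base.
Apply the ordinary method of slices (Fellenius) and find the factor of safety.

FS = 1.89

Ordinary method of slices: FS = Σ[c'·Δl_i + (W_i cosα_i − u_i·Δl_i)·tanφ'] / Σ W_i sinα_i, with Δl_i = b_i / cosα_i.
Slice 1: Δl = 2.9/cos(-5.3°) = 2.912 m; N'_1 = 59·cos(-5.3°) − 6·2.912 = 41.3; c'Δl = 43.69; W sinα = -5.4
Slice 2: Δl = 2.7/cos5.0° = 2.710 m; N'_2 = 142·cos5.0° − 8·2.710 = 119.8; c'Δl = 40.65; W sinα = 12.4
Slice 3: Δl = 2.3/cos14.3° = 2.374 m; N'_3 = 169·cos14.3° − 37·2.374 = 75.9; c'Δl = 35.60; W sinα = 41.7
Slice 4: Δl = 1.8/cos22.2° = 1.944 m; N'_4 = 144·cos22.2° − 7·1.944 = 119.7; c'Δl = 29.16; W sinα = 54.4
Slice 5: Δl = 2.5/cos31.1° = 2.920 m; N'_5 = 151·cos31.1° − 31·2.920 = 38.8; c'Δl = 43.79; W sinα = 78.0
Slice 6: Δl = 2.7/cos43.0° = 3.692 m; N'_6 = 69·cos43.0° − 13·3.692 = 2.5; c'Δl = 55.38; W sinα = 47.1
Σc'Δl = 248.3 kN/m; ΣN' = 398.0 kN/m; ΣW sinα = 228.1 kN/m
Resisting = 248.3 + 398.0·tan24.7° = 248.3 + 183.0 = 431.3 kN/m
FS = 431.3 / 228.1 = 1.891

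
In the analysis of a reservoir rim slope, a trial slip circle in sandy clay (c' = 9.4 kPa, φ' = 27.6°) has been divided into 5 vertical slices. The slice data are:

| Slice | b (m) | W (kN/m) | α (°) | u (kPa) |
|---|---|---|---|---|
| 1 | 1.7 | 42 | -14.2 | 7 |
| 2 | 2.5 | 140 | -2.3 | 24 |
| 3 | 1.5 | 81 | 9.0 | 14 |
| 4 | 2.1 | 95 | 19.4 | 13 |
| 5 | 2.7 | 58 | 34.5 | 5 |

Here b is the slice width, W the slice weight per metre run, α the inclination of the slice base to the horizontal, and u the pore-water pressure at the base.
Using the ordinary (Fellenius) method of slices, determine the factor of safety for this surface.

FS = 3.95

Ordinary method of slices: FS = Σ[c'·Δl_i + (W_i cosα_i − u_i·Δl_i)·tanφ'] / Σ W_i sinα_i, with Δl_i = b_i / cosα_i.
Slice 1: Δl = 1.7/cos(-14.2°) = 1.754 m; N'_1 = 42·cos(-14.2°) − 7·1.754 = 28.4; c'Δl = 16.48; W sinα = -10.3
Slice 2: Δl = 2.5/cos(-2.3°) = 2.502 m; N'_2 = 140·cos(-2.3°) − 24·2.502 = 79.8; c'Δl = 23.52; W sinα = -5.6
Slice 3: Δl = 1.5/cos9.0° = 1.519 m; N'_3 = 81·cos9.0° − 14·1.519 = 58.7; c'Δl = 14.28; W sinα = 12.7
Slice 4: Δl = 2.1/cos19.4° = 2.226 m; N'_4 = 95·cos19.4° − 13·2.226 = 60.7; c'Δl = 20.93; W sinα = 31.6
Slice 5: Δl = 2.7/cos34.5° = 3.276 m; N'_5 = 58·cos34.5° − 5·3.276 = 31.4; c'Δl = 30.80; W sinα = 32.9
Σc'Δl = 106.0 kN/m; ΣN' = 259.1 kN/m; ΣW sinα = 61.2 kN/m
Resisting = 106.0 + 259.1·tan27.6° = 106.0 + 135.5 = 241.5 kN/m
FS = 241.5 / 61.2 = 3.948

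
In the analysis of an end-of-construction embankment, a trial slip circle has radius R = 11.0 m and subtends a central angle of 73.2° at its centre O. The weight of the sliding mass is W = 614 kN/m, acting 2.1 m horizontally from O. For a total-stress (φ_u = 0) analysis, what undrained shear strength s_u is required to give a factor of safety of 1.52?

s_u = 12.7 kPa

FS = s_u·L_a·R / (W·d), so s_u = FS·W·d / (L_a·R).
Arc length L_a = R·θ = 11.0·(73.2°·π/180) = 11.0·1.2776 = 14.05 m
s_u = 1.52·614·2.1 / (14.05·11.0) = 1959.9 / 154.59 = 12.68 kPa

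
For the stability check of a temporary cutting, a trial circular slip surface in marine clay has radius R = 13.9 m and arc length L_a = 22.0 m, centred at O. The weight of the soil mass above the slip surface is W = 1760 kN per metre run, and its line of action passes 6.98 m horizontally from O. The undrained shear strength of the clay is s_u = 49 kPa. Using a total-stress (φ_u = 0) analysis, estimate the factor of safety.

FS = 1.22

Taking moments about the centre O, the resisting moment is provided by the undrained shear strength acting along the arc:
M_R = s_u·L_a·R = 49·22.00·13.9 = 14984.2 kN·m/m
M_D = W·d = 1760·6.98 = 12284.8 kN·m/m
FS = M_R / M_D = 14984.2 / 12284.8 = 1.220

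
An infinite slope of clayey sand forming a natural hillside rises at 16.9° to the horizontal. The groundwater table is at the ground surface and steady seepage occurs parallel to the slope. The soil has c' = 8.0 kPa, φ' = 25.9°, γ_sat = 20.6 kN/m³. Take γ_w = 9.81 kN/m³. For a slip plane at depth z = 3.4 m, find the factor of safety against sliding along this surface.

FS = 1.25

With seepage parallel to the slope and the water table at the surface, the effective normal stress on the slip plane uses the buoyant unit weight γ' = γ_sat − γ_w while the driving shear stress uses γ_sat:
FS = [c' + γ' z cos²β tanφ'] / [γ_sat z sinβ cosβ]
γ' = 20.6 − 9.81 = 10.79 kN/m³
Numerator = 8.0 + 10.79·3.4·cos²16.9°·tan25.9° = 8.0 + 10.79·3.4·0.9155·0.4856 = 24.308 kPa
Denominator = 20.6·3.4·sin16.9°·cos16.9° = 20.6·3.4·0.2907·0.9568 = 19.481 kPa
FS = 24.308 / 19.481 = 1.248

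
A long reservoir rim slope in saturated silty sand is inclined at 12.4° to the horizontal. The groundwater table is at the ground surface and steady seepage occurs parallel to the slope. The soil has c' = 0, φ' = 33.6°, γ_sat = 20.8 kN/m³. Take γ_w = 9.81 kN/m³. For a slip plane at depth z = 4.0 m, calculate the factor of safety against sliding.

With seepage parallel to the slope and the water table at the surface, the effective normal stress on the slip plane uses the buoyant unit weight γ' = γ_sat − γ_w while the driving shear stress uses γ_sat:
FS = [c' + γ' z cos²β tanφ'] / [γ_sat z sinβ cosβ]
(For c' = 0 this reduces to FS = (γ'/γ_sat)·tanφ'/tanβ.)
γ' = 20.8 − 9.81 = 10.99 kN/m³
Numerator = 0.0 + 10.99·4.0·cos²12.4°·tan33.6° = 0.0 + 10.99·4.0·0.9539·0.6644 = 27.860 kPa
Denominator = 20.8·4.0·sin12.4°·cos12.4° = 20.8·4.0·0.2147·0.9767 = 17.449 kPa
FS = 27.860 / 17.449 = 1.597

FS = 1.60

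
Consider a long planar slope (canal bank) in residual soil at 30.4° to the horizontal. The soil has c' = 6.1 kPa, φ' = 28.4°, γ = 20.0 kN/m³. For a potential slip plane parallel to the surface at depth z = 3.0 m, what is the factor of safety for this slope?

FS = 1.15

For an infinite slope with a slip plane parallel to the surface (no pore pressure): FS = [c' + γz cos²β tanφ'] / [γz sinβ cosβ].
γz = 20.0·3.0 = 60.00 kN/m²
Numerator = 6.1 + 60.00·cos²30.4°·tan28.4° = 6.1 + 60.00·0.7439·0.5407 = 30.234 kPa
Denominator = 60.00·sin30.4°·cos30.4° = 60.00·0.5060·0.8625 = 26.188 kPa
FS = 30.234 / 26.188 = 1.155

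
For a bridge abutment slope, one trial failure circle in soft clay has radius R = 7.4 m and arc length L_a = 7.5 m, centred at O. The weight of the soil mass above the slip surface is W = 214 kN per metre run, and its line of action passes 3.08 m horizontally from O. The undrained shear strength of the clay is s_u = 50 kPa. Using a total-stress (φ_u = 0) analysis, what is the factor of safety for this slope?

Taking moments about the centre O, the resisting moment is provided by the undrained shear strength acting along the arc:
M_R = s_u·L_a·R = 50·7.50·7.4 = 2775.0 kN·m/m
M_D = W·d = 214·3.08 = 659.1 kN·m/m
FS = M_R / M_D = 2775.0 / 659.1 = 4.210

FS = 4.21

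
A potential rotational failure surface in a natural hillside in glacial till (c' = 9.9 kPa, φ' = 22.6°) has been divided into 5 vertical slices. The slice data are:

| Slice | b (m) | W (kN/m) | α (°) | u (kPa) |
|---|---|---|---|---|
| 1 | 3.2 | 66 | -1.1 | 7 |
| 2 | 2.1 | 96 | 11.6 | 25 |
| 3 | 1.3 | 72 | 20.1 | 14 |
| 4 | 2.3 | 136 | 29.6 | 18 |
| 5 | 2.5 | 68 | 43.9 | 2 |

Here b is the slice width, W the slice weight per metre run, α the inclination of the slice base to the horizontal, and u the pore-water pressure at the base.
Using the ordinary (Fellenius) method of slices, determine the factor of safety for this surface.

Ordinary method of slices: FS = Σ[c'·Δl_i + (W_i cosα_i − u_i·Δl_i)·tanφ'] / Σ W_i sinα_i, with Δl_i = b_i / cosα_i.
Slice 1: Δl = 3.2/cos(-1.1°) = 3.201 m; N'_1 = 66·cos(-1.1°) − 7·3.201 = 43.6; c'Δl = 31.69; W sinα = -1.3
Slice 2: Δl = 2.1/cos11.6° = 2.144 m; N'_2 = 96·cos11.6° − 25·2.144 = 40.4; c'Δl = 21.22; W sinα = 19.3
Slice 3: Δl = 1.3/cos20.1° = 1.384 m; N'_3 = 72·cos20.1° − 14·1.384 = 48.2; c'Δl = 13.70; W sinα = 24.7
Slice 4: Δl = 2.3/cos29.6° = 2.645 m; N'_4 = 136·cos29.6° − 18·2.645 = 70.6; c'Δl = 26.19; W sinα = 67.2
Slice 5: Δl = 2.5/cos43.9° = 3.470 m; N'_5 = 68·cos43.9° − 2·3.470 = 42.1; c'Δl = 34.35; W sinα = 47.2
Σc'Δl = 127.2 kN/m; ΣN' = 245.0 kN/m; ΣW sinα = 157.1 kN/m
Resisting = 127.2 + 245.0·tan22.6° = 127.2 + 102.0 = 229.1 kN/m
FS = 229.1 / 157.1 = 1.458

FS = 1.46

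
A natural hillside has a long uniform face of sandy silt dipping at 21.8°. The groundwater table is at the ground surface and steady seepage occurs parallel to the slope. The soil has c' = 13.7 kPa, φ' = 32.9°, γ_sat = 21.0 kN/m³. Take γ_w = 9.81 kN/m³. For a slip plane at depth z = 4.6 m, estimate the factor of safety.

With seepage parallel to the slope and the water table at the surface, the effective normal stress on the slip plane uses the buoyant unit weight γ' = γ_sat − γ_w while the driving shear stress uses γ_sat:
FS = [c' + γ' z cos²β tanφ'] / [γ_sat z sinβ cosβ]
γ' = 21.0 − 9.81 = 11.19 kN/m³
Numerator = 13.7 + 11.19·4.6·cos²21.8°·tan32.9° = 13.7 + 11.19·4.6·0.8621·0.6469 = 42.407 kPa
Denominator = 21.0·4.6·sin21.8°·cos21.8° = 21.0·4.6·0.3714·0.9285 = 33.309 kPa
FS = 42.407 / 33.309 = 1.273

FS = 1.27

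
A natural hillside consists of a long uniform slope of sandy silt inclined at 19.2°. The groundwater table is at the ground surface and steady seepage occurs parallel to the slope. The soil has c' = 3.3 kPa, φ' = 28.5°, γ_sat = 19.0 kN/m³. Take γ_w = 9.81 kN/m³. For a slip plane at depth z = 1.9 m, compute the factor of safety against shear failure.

With seepage parallel to the slope and the water table at the surface, the effective normal stress on the slip plane uses the buoyant unit weight γ' = γ_sat − γ_w while the driving shear stress uses γ_sat:
FS = [c' + γ' z cos²β tanφ'] / [γ_sat z sinβ cosβ]
γ' = 19.0 − 9.81 = 9.19 kN/m³
Numerator = 3.3 + 9.19·1.9·cos²19.2°·tan28.5° = 3.3 + 9.19·1.9·0.8918·0.5430 = 11.755 kPa
Denominator = 19.0·1.9·sin19.2°·cos19.2° = 19.0·1.9·0.3289·0.9444 = 11.212 kPa
FS = 11.755 / 11.212 = 1.048

FS = 1.05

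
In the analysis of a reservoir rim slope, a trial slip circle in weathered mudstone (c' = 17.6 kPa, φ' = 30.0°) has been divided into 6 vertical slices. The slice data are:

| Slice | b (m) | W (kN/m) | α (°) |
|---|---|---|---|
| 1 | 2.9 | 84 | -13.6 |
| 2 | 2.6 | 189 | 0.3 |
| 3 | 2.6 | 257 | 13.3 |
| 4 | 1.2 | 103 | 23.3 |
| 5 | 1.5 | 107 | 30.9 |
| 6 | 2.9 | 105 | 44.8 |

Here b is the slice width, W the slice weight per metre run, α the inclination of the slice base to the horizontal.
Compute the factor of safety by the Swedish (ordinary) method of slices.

FS = 3.44

Ordinary method of slices: FS = Σ[c'·Δl_i + (W_i cosα_i)·tanφ'] / Σ W_i sinα_i, with Δl_i = b_i / cosα_i.
Slice 1: Δl = 2.9/cos(-13.6°) = 2.984 m; N'_1 = 84·cos(-13.6°) = 81.6; c'Δl = 52.51; W sinα = -19.8
Slice 2: Δl = 2.6/cos0.3° = 2.600 m; N'_2 = 189·cos0.3° = 189.0; c'Δl = 45.76; W sinα = 1.0
Slice 3: Δl = 2.6/cos13.3° = 2.672 m; N'_3 = 257·cos13.3° = 250.1; c'Δl = 47.02; W sinα = 59.1
Slice 4: Δl = 1.2/cos23.3° = 1.307 m; N'_4 = 103·cos23.3° = 94.6; c'Δl = 23.00; W sinα = 40.7
Slice 5: Δl = 1.5/cos30.9° = 1.748 m; N'_5 = 107·cos30.9° = 91.8; c'Δl = 30.77; W sinα = 54.9
Slice 6: Δl = 2.9/cos44.8° = 4.087 m; N'_6 = 105·cos44.8° = 74.5; c'Δl = 71.93; W sinα = 74.0
Σc'Δl = 271.0 kN/m; ΣN' = 781.7 kN/m; ΣW sinα = 210.0 kN/m
Resisting = 271.0 + 781.7·tan30.0° = 271.0 + 451.3 = 722.3 kN/m
FS = 722.3 / 210.0 = 3.439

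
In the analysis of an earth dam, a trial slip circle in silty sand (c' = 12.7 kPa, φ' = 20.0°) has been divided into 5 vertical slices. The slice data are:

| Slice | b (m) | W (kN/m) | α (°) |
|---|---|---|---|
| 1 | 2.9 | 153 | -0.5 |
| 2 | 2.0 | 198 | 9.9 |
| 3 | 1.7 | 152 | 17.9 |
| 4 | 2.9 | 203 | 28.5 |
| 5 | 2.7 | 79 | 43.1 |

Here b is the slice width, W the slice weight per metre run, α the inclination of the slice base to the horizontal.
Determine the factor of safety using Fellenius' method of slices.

FS = 1.91

Ordinary method of slices: FS = Σ[c'·Δl_i + (W_i cosα_i)·tanφ'] / Σ W_i sinα_i, with Δl_i = b_i / cosα_i.
Slice 1: Δl = 2.9/cos(-0.5°) = 2.900 m; N'_1 = 153·cos(-0.5°) = 153.0; c'Δl = 36.83; W sinα = -1.3
Slice 2: Δl = 2.0/cos9.9° = 2.030 m; N'_2 = 198·cos9.9° = 195.1; c'Δl = 25.78; W sinα = 34.0
Slice 3: Δl = 1.7/cos17.9° = 1.786 m; N'_3 = 152·cos17.9° = 144.6; c'Δl = 22.69; W sinα = 46.7
Slice 4: Δl = 2.9/cos28.5° = 3.300 m; N'_4 = 203·cos28.5° = 178.4; c'Δl = 41.91; W sinα = 96.9
Slice 5: Δl = 2.7/cos43.1° = 3.698 m; N'_5 = 79·cos43.1° = 57.7; c'Δl = 46.96; W sinα = 54.0
Σc'Δl = 174.2 kN/m; ΣN' = 728.8 kN/m; ΣW sinα = 230.3 kN/m
Resisting = 174.2 + 728.8·tan20.0° = 174.2 + 265.3 = 439.4 kN/m
FS = 439.4 / 230.3 = 1.908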